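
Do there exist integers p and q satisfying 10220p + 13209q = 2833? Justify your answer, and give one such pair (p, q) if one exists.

gcd(10220, 13209) = 7, so every integer of the form 10220p + 13209q is a multiple of 7.
But 2833 = 7·404 + 5, so 7 ∤ 2833.
Hence no integers p, q satisfy the equation.

No such integers exist.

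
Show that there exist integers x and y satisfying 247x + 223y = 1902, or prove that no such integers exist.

x = 135, y = -141

247 and 223 are coprime, so 247x + 223y ranges over all of ℤ.
Run the Euclidean algorithm on 247 and 223: 247 = 1·223 + 24, 223 = 9·24 + 7, 24 = 3·7 + 3, 7 = 2·3 + 1, 3 = 3·1 + 0.
Back-substituting, 1 = 7 − 2·3 = 7 − 2·(24 − 3·7) = −2·24 + 7·7 = −2·24 + 7·(223 − 9·24) = 7·223 − 65·24 = 7·223 − 65·(247 − 1·223) = −65·247 + 72·223; that is, 247·(-65) + 223·72 = 1.
Times 1902: 247·(-123630) + 223·136944 = 1902, so (-123630, 136944) solves it.
Adding 555·223 to x and subtracting 555·247 from y gives the tidier solution (135, -141).
Check: 247·135 + 223·(-141) = 33345 − 31443 = 1902. ✓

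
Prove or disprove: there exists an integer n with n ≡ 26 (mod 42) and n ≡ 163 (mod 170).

There is no such integer.

Reduce both congruences modulo 2, which divides 42 and 170: they say n ≡ 26 (mod 2) and n ≡ 163 (mod 2).
But 26 mod 2 = 0 while 163 mod 2 = 1, a contradiction.
Hence the system has no solution.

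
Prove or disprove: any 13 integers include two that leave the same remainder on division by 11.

Yes, this is always true.

Each integer lies in one of the 11 residue classes modulo 11.
Since 13 > 11, two of the 13 integers must share a residue class by the pigeonhole principle; call them a and b.
So a and b have equal remainders mod 11, which is exactly what was to be shown.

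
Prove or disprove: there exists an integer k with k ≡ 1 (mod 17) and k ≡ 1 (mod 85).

The moduli are not coprime: gcd(17, 85) = 17. Compatibility requires 17 ∣ (1 − 1) = 0, which holds, so solutions exist.
In fact k = 1 itself already satisfies 1 mod 85 = 1.
Verify: 1 = 0·17 + 1 and 1 = 0·85 + 1. ✓

k = 1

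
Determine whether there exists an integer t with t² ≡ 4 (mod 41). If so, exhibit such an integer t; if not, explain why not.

t = 39

t = 39 works: 39² = 1521, and 1521 − 4 = 1517 = 37·41.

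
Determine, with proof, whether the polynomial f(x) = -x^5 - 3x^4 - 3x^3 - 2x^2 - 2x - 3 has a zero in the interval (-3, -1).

f(-3) = 66 and f(-1) = -2, which have opposite signs.
f is continuous everywhere (it is a polynomial), in particular on [-3, -1].
By the Intermediate Value Theorem, f takes the value 0 somewhere in the open interval.

Yes, f has a root in the interval.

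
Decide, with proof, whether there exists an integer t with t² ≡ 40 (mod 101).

101 is prime, so by Euler's criterion 40 is a square mod 101 iff 40^((101−1)/2) = 40^50 ≡ 1 (mod 101).
Repeated squaring mod 101: 40^2 = 1600 ≡ 85; 40^4 ≡ 85² = 7225 ≡ 54; 40^8 ≡ 54² = 2916 ≡ 88; 40^16 ≡ 88² = 7744 ≡ 68; 40^32 ≡ 68² = 4624 ≡ 79.
Since 50 = 32 + 16 + 2, 40^50 ≡ 79 · 68 · 85; multiplying out mod 101: 79·68 = 5372 ≡ 19, then 19·85 = 1615 ≡ 100. Thus 40^50 ≡ 100 ≡ −1 (mod 101).
By Euler's criterion 40 is a quadratic non-residue mod 101: no t satisfies t² ≡ 40 (mod 101).

There is no such integer.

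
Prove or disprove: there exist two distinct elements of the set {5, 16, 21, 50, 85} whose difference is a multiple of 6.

No, no such pair exists.

Two integers differ by a multiple of 6 exactly when they have the same residue mod 6. The residues are 5↦5, 16↦4, 21↦3, 50↦2, 85↦1.
All 5 residues are distinct, so no two elements differ by a multiple of 6.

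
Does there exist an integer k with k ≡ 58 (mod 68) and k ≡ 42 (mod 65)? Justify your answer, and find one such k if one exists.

k = 2642

Since 68 and 65 share no common factor, CRT says the pair of congruences has a solution (unique mod 4420).
Write k = 58 + 68t and require 58 + 68t ≡ 42 (mod 65), i.e. 68t ≡ 49 (mod 65).
68 ≡ 3 (mod 65), so this reads 3t ≡ 49 (mod 65). Since 3·22 = 66 = 1·65 + 1, the inverse of 3 mod 65 is 22.
Multiplying by 22: t ≡ 22·49 = 1078 ≡ 38 (mod 65).
Taking t = 38 gives k = 58 + 68·38 = 2642.
Check: 2642 mod 68 = 58, 2642 mod 65 = 42. ✓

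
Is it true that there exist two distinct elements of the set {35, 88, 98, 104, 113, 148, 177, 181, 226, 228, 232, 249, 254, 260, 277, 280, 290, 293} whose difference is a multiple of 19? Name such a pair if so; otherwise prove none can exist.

No, no such pair exists.

Residues mod 19: 35↦16, 88↦12, 98↦3, 104↦9, 113↦18, 148↦15, 177↦6, 181↦10, 226↦17, 228↦0, 232↦4, 249↦2, 254↦7, 260↦13, 277↦11, 280↦14, 290↦5, 293↦8.
No residue repeats among the 18 elements, so no pair has difference ≡ 0 (mod 19).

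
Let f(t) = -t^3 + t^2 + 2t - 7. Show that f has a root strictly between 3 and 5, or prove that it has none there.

No such root exists.

The endpoint values f(3) = -19 and f(5) = -97 are both negative. Claim: f(t) < 0 for every t in (3, 5).
Shift to the endpoint 3: with t = 3 + u (0 < u < 2), one computes f(3 + u) = -u^3 - 8u^2 - 19u - 19.
The nonzero coefficients here are all negative, so for u > 0 every term is negative (or zero), and the constant term -19 is strictly negative.
Therefore f(t) < 0 throughout (3, 5), and f has no zero there.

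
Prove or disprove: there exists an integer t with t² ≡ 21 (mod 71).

There is no such integer.

Apply Euler's criterion with the prime 71: 21 is a quadratic residue iff 21^35 ≡ 1 (mod 71), and a non-residue iff it is ≡ −1.
Squaring successively (mod 71): 21^2 = 441 ≡ 15; 21^4 ≡ 15² = 225 ≡ 12; 21^8 ≡ 12² = 144 ≡ 2; 21^16 ≡ 2² = 4 ≡ 4; 21^32 ≡ 4² = 16 ≡ 16.
Since 35 = 32 + 2 + 1, 21^35 ≡ 16 · 15 · 21; multiplying out mod 71: 16·15 = 240 ≡ 27, then 27·21 = 567 ≡ 70. Thus 21^35 ≡ 70 ≡ −1 (mod 71).
By Euler's criterion 21 is a quadratic non-residue mod 71: no t satisfies t² ≡ 21 (mod 71).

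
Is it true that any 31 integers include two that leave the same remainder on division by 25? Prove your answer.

Partition the integers by their residue mod 25; there are 25 classes.
With 31 integers and only 25 classes, the pigeonhole principle forces two of them, say a and b, into the same class.
That is, a and b leave the same remainder on division by 25, as claimed.

True.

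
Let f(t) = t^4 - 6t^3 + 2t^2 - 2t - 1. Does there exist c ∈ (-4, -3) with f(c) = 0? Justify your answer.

The endpoint values f(-4) = 679 and f(-3) = 266 are both positive. Claim: f(t) > 0 for every t in (-4, -3).
Shift to the endpoint -3: with t = -3 − u (0 < u < 1), one computes f(-3 − u) = u^4 + 18u^3 + 110u^2 + 284u + 266.
The nonzero coefficients here are all positive, so for u > 0 every term is positive (or zero), and the constant term 266 is strictly positive.
Therefore f(t) > 0 throughout (-4, -3), and f has no zero there.

No such root exists.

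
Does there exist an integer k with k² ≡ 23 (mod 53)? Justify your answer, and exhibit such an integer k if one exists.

No, no such integer exists.

53 is prime, so by Euler's criterion 23 is a square mod 53 iff 23^((53−1)/2) = 23^26 ≡ 1 (mod 53).
Repeated squaring mod 53: 23^2 = 529 ≡ 52; 23^4 ≡ 52² = 2704 ≡ 1; 23^8 ≡ 1² = 1 ≡ 1; 23^16 ≡ 1² = 1 ≡ 1.
Since 26 = 16 + 8 + 2, 23^26 ≡ 1 · 1 · 52; multiplying out mod 53: 1·1 = 1 ≡ 1, then 1·52 = 52 ≡ 52. Thus 23^26 ≡ 52 ≡ −1 (mod 53).
By Euler's criterion 23 is a quadratic non-residue mod 53: no k satisfies k² ≡ 23 (mod 53).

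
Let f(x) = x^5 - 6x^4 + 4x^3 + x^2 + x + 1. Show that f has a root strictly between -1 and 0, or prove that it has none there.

Yes, f has a root in the interval.

f(-1) = -10 and f(0) = 1, which have opposite signs.
Since f is a polynomial it is continuous on [-1, 0].
By the Intermediate Value Theorem f must vanish at some point of (-1, 0).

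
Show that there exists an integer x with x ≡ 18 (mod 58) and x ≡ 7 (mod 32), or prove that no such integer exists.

Reduce both congruences modulo 2, which divides 58 and 32: they say x ≡ 18 (mod 2) and x ≡ 7 (mod 2).
These are incompatible: 18 − 7 = 11 is not divisible by 2.
So no integer satisfies both congruences.

There is no such integer.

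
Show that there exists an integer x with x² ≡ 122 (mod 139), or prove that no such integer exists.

Take x = 20. Then 20² = 400 = 2·139 + 122, so 20² ≡ 122 (mod 139).

x = 20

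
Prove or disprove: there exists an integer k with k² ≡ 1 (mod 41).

k = 1

Take k = 1. Then 1² = 1, and since 0 ≤ 1 < 41 this is already reduced: 1² ≡ 1 (mod 41).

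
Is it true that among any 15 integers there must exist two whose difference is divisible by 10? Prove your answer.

Yes.

Each integer lies in one of the 10 residue classes modulo 10.
Placing 15 integers into 10 classes, some class receives at least two — say a and b.
Their difference a − b is then a multiple of 10.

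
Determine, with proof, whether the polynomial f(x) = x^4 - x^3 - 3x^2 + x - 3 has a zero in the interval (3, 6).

f has no root in that interval.

f(3) = 27 and f(6) = 975, both positive, so a sign-change argument is unavailable; we show f keeps this sign on the whole interval.
Substitute x = 3 + u, where 0 < u < 3 on the interval. Expanding, f(3 + u) = u^4 + 11u^3 + 42u^2 + 64u + 27.
All 5 nonzero coefficients of this polynomial in u are positive; hence for u > 0 the value is a sum of positive terms (the constant 27 among them).
So f is strictly positive on (3, 6); no root exists in the interval.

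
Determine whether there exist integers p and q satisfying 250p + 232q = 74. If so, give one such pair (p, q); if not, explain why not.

Since gcd(250, 232) = 2 and 74 = 2·37, Bézout's identity guarantees a solution.
Dividing through by 2 reduces the equation to 125p + 116q = 37.
Euclidean algorithm: 125 = 1·116 + 9, 116 = 12·9 + 8, 9 = 1·8 + 1, 8 = 8·1 + 0.
Back-substituting, 1 = 9 − 1·8 = 9 − (116 − 12·9) = −116 + 13·9 = −116 + 13·(125 − 1·116) = 13·125 − 14·116; that is, 125·13 + 116·(-14) = 1.
Scaling by 37 gives the particular solution (p, q) = (481, -518).
Subtracting 4·116 from p and adding 4·125 to q gives the tidier solution (17, -18).
Indeed 250·17 + 232·(-18) = 4250 − 4176 = 74.

p = 17, q = -18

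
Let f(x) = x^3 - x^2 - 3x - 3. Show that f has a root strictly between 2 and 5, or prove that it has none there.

f(2) = -5 and f(5) = 82, which have opposite signs.
As a polynomial, f is continuous on every closed interval.
By the Intermediate Value Theorem, f takes the value 0 somewhere in the open interval.

Such a root exists.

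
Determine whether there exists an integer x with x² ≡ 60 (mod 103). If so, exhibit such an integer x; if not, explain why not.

x = 36

x = 36 works: 36² = 1296, and 1296 − 60 = 1236 = 12·103.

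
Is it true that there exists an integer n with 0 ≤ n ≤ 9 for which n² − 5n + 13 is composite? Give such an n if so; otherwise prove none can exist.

n = 7

At n = 7: 7² − 5·7 + 13 = 27 = 3·9, which is composite.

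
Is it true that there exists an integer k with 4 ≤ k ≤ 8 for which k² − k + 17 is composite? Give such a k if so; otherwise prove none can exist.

There is no such integer k in that range.

The values for k = 4, 5, …, 8 are 29, 37, 47, 59, 73, and each of these is prime.
So no value in the range makes the expression composite.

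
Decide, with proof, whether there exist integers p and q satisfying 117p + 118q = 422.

p = 50, q = -46

Since gcd(117, 118) = 1, every integer is an integer combination of 117 and 118.
Dividing repeatedly: 118 = 1·117 + 1, 117 = 117·1 + 0.
Working back up the chain: 1 = 118 − 1·117. So 117·(-1) + 118·1 = 1.
Scaling by 422 gives the particular solution (p, q) = (-422, 422).
Shifting by a multiple of (118, −117) keeps it a solution: p = -422 + 4·118 = 50, q = 422 − 4·117 = -46.
Check: 117·50 + 118·(-46) = 5850 − 5428 = 422. ✓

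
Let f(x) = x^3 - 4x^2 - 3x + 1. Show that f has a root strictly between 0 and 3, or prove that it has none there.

Such a root exists.

f(0) = 1 and f(3) = -17, which have opposite signs.
As a polynomial, f is continuous on every closed interval.
By the Intermediate Value Theorem f must vanish at some point of (0, 3).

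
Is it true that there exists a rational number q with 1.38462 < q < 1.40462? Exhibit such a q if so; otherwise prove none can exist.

Look for a denominator N such that an integer falls strictly between N·1.38462 and N·1.40462. N = 5 works: 5·1.38462 = 6.92310 < 7 < 7.02310 = 5·1.40462.
So q = 7/5 works: it is a ratio of integers, and dividing 5·1.38462 < 7 < 5·1.40462 through by 5 gives 1.38462 < 7/5 < 1.40462.

q = 7/5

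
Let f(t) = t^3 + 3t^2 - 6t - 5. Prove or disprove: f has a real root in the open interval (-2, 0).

Yes, f has a root in the interval.

f(-2) = 11 and f(0) = -5, which have opposite signs.
Since f is a polynomial it is continuous on [-2, 0].
By the Intermediate Value Theorem f must vanish at some point of (-2, 0).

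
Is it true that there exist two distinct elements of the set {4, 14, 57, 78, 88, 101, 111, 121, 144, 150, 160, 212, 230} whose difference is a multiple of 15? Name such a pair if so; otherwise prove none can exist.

Two integers differ by a multiple of 15 exactly when they have the same residue mod 15. The residues are 4↦4, 14↦14, 57↦12, 78↦3, 88↦13, 101↦11, 111↦6, 121↦1, 144↦9, 150↦0, 160↦10, 212↦2, 230↦5.
No residue repeats among the 13 elements, so no pair has difference ≡ 0 (mod 15).

No such pair exists.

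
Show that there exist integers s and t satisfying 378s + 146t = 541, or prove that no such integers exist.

Both 378 and 146 are divisible by gcd(378, 146) = 2, hence so is any combination 378s + 146t.
But 541 = 2·270 + 1, so 2 ∤ 541.
Therefore 378s + 146t = 541 has no solution in integers.

No such integers exist.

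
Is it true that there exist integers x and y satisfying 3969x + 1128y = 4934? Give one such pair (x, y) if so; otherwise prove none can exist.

Both 3969 and 1128 are divisible by gcd(3969, 1128) = 3, hence so is any combination 3969x + 1128y.
However 4934 leaves remainder 2 on division by 3.
So the equation is unsolvable over ℤ.

No, no such integers exist.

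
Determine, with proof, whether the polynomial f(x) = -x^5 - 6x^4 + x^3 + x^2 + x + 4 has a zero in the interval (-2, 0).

Such a root exists.

f(-2) = -66 and f(0) = 4, which have opposite signs.
As a polynomial, f is continuous on every closed interval.
By the Intermediate Value Theorem f must vanish at some point of (-2, 0).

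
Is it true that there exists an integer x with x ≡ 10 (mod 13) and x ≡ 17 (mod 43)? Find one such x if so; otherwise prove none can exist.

Since 13 and 43 share no common factor, CRT says the pair of congruences has a solution (unique mod 559).
Any solution of the first congruence is x = 10 + 13t; substituting into the second, 13t ≡ 17 − 10 ≡ 7 (mod 43).
To invert 13 modulo 43: 43 = 3·13 + 4, 13 = 3·4 + 1, 4 = 4·1 + 0, and unwinding, 1 = 13 − 3·4 = 13 − 3·(43 − 3·13) = −3·43 + 10·13. Thus 13⁻¹ ≡ 10 (mod 43).
Multiplying by 10: t ≡ 10·7 = 70 ≡ 27 (mod 43).
With t = 27: x = 10 + 13·27 = 361.
Check: 361 mod 13 = 10, 361 mod 43 = 17. ✓

x = 361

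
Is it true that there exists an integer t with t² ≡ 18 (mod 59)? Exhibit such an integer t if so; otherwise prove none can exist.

59 is prime, so by Euler's criterion 18 is a square mod 59 iff 18^((59−1)/2) = 18^29 ≡ 1 (mod 59).
Squaring successively (mod 59): 18^2 = 324 ≡ 29; 18^4 ≡ 29² = 841 ≡ 15; 18^8 ≡ 15² = 225 ≡ 48; 18^16 ≡ 48² = 2304 ≡ 3.
Since 29 = 16 + 8 + 4 + 1, 18^29 ≡ 3 · 48 · 15 · 18; multiplying out mod 59: 3·48 = 144 ≡ 26, then 26·15 = 390 ≡ 36, then 36·18 = 648 ≡ 58. Thus 18^29 ≡ 58 ≡ −1 (mod 59).
The value −1 means 18 is a non-residue modulo 59, so t² ≡ 18 (mod 59) is impossible.

There is no such integer.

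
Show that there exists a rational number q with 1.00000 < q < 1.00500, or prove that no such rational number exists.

Multiplying by 201: 201·1.00000 = 201.00000 and 201·1.00500 = 202.00500, so the integer 202 lies strictly between them.
Hence 202/201 is a rational number with 1.00000 < 202/201 < 1.00500.

q = 202/201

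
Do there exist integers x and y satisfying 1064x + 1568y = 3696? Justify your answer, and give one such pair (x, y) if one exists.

Every value of 1064x + 1568y is a multiple of gcd(1064, 1568) = 56; since 56 ∣ 3696, solutions exist.
Dividing through by 56 reduces the equation to 19x + 28y = 66.
Dividing repeatedly: 28 = 1·19 + 9, 19 = 2·9 + 1, 9 = 9·1 + 0.
Unwinding: 1 = 19 − 2·9 = 19 − 2·(28 − 1·19) = −2·28 + 3·19, i.e. 19·3 + 28·(-2) = 1.
Times 66: 19·198 + 28·(-132) = 66, so (198, -132) solves it.
Shifting by a multiple of (28, −19) keeps it a solution: x = 198 − 7·28 = 2, y = -132 + 7·19 = 1.
Check: 1064·2 + 1568·1 = 2128 + 1568 = 3696. ✓

x = 2, y = 1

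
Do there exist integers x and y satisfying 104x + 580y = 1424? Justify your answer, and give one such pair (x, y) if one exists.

x = 36, y = -4

Since gcd(104, 580) = 4 and 1424 = 4·356, Bézout's identity guarantees a solution.
Dividing through by 4 reduces the equation to 26x + 145y = 356.
Dividing repeatedly: 145 = 5·26 + 15, 26 = 1·15 + 11, 15 = 1·11 + 4, 11 = 2·4 + 3, 4 = 1·3 + 1, 3 = 3·1 + 0.
Working back up the chain: 1 = 4 − 1·3 = 4 − (11 − 2·4) = −11 + 3·4 = −11 + 3·(15 − 1·11) = 3·15 − 4·11 = 3·15 − 4·(26 − 1·15) = −4·26 + 7·15 = −4·26 + 7·(145 − 5·26) = 7·145 − 39·26. So 26·(-39) + 145·7 = 1.
Times 356: 26·(-13884) + 145·2492 = 356, so (-13884, 2492) solves it.
Shifting by a multiple of (145, −26) keeps it a solution: x = -13884 + 96·145 = 36, y = 2492 − 96·26 = -4.
Indeed 104·36 + 580·(-4) = 3744 − 2320 = 1424.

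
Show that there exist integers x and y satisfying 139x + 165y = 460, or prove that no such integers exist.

x = 160, y = -132

Since gcd(139, 165) = 1, every integer is an integer combination of 139 and 165.
Dividing repeatedly: 165 = 1·139 + 26, 139 = 5·26 + 9, 26 = 2·9 + 8, 9 = 1·8 + 1, 8 = 8·1 + 0.
Unwinding: 1 = 9 − 1·8 = 9 − (26 − 2·9) = −26 + 3·9 = −26 + 3·(139 − 5·26) = 3·139 − 16·26 = 3·139 − 16·(165 − 1·139) = −16·165 + 19·139, i.e. 139·19 + 165·(-16) = 1.
Scaling by 460 gives the particular solution (x, y) = (8740, -7360).
The general solution is x = 8740 + 165k, y = -7360 − 139k; taking k = -52 gives the smaller pair x = 160, y = -132.
Check: 139·160 + 165·(-132) = 22240 − 21780 = 460. ✓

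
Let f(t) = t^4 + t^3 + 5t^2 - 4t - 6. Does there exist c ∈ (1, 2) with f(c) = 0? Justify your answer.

Yes, f has a root in the interval.

f(1) = -3 and f(2) = 30, which have opposite signs.
Since f is a polynomial it is continuous on [1, 2].
The Intermediate Value Theorem then guarantees some c ∈ (1, 2) with f(c) = 0.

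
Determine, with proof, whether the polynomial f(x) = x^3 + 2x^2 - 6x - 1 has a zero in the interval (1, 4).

f(1) = -4 and f(4) = 71, which have opposite signs.
As a polynomial, f is continuous on every closed interval.
By the Intermediate Value Theorem, f takes the value 0 somewhere in the open interval.

Such a root exists.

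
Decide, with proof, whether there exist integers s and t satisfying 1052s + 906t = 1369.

Both 1052 and 906 are divisible by gcd(1052, 906) = 2, hence so is any combination 1052s + 906t.
But 1369 is not a multiple of 2 (it leaves remainder 1).
So the equation is unsolvable over ℤ.

No, no such integers exist.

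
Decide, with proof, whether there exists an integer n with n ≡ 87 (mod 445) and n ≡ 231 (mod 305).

Reduce both congruences modulo 5, which divides 445 and 305: they say n ≡ 87 (mod 5) and n ≡ 231 (mod 5).
But 87 mod 5 = 2 while 231 mod 5 = 1, a contradiction.
Therefore no such n exists.

There is no such integer.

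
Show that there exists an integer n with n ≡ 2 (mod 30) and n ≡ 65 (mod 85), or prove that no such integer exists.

Both moduli are multiples of 5 = gcd(30, 85), so any solution would satisfy n ≡ 2 and n ≡ 65 modulo 5 simultaneously.
These are incompatible: 2 − 65 = -63 is not divisible by 5.
Therefore no such n exists.

No such integer exists.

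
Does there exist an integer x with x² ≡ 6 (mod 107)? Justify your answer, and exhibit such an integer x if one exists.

Apply Euler's criterion with the prime 107: 6 is a quadratic residue iff 6^53 ≡ 1 (mod 107), and a non-residue iff it is ≡ −1.
Repeated squaring mod 107: 6^2 = 36 ≡ 36; 6^4 ≡ 36² = 1296 ≡ 12; 6^8 ≡ 12² = 144 ≡ 37; 6^16 ≡ 37² = 1369 ≡ 85; 6^32 ≡ 85² = 7225 ≡ 56.
Since 53 = 32 + 16 + 4 + 1, 6^53 ≡ 56 · 85 · 12 · 6; multiplying out mod 107: 56·85 = 4760 ≡ 52, then 52·12 = 624 ≡ 89, then 89·6 = 534 ≡ 106. Thus 6^53 ≡ 106 ≡ −1 (mod 107).
By Euler's criterion 6 is a quadratic non-residue mod 107: no x satisfies x² ≡ 6 (mod 107).

No, no such integer exists.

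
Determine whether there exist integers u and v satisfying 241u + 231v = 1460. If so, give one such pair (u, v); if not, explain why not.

u = 146, v = -146

Since gcd(241, 231) = 1, every integer is an integer combination of 241 and 231.
Dividing repeatedly: 241 = 1·231 + 10, 231 = 23·10 + 1, 10 = 10·1 + 0.
Back-substituting, 1 = 231 − 23·10 = 231 − 23·(241 − 1·231) = −23·241 + 24·231; that is, 241·(-23) + 231·24 = 1.
Scaling by 1460 gives the particular solution (u, v) = (-33580, 35040).
Shifting by a multiple of (231, −241) keeps it a solution: u = -33580 + 146·231 = 146, v = 35040 − 146·241 = -146.
Check: 241·146 + 231·(-146) = 35186 − 33726 = 1460. ✓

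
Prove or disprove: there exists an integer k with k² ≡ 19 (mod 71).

k = 27

k = 27 works: 27² = 729, and 729 − 19 = 710 = 10·71.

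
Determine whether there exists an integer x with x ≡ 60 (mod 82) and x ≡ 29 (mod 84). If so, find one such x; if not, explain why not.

Reduce both congruences modulo 2, which divides 82 and 84: they say x ≡ 60 (mod 2) and x ≡ 29 (mod 2).
These are incompatible: 60 − 29 = 31 is not divisible by 2.
So no integer satisfies both congruences.

There is no such integer.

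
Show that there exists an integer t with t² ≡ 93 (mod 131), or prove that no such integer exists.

There is no such integer.

131 is prime, so by Euler's criterion 93 is a square mod 131 iff 93^((131−1)/2) = 93^65 ≡ 1 (mod 131).
Repeated squaring mod 131: 93^2 = 8649 ≡ 3; 93^4 ≡ 3² = 9 ≡ 9; 93^8 ≡ 9² = 81 ≡ 81; 93^16 ≡ 81² = 6561 ≡ 11; 93^32 ≡ 11² = 121 ≡ 121; 93^64 ≡ 121² = 14641 ≡ 100.
Since 65 = 64 + 1, 93^65 ≡ 100 · 93; multiplying out mod 131: 100·93 = 9300 ≡ 130. Thus 93^65 ≡ 130 ≡ −1 (mod 131).
The value −1 means 93 is a non-residue modulo 131, so t² ≡ 93 (mod 131) is impossible.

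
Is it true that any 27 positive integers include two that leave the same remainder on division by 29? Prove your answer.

Take the 27 consecutive integers 35, 36, …, 61: their residues mod 29 are all distinct because 27 ≤ 29.
So no two of them leave the same remainder on division by 29; the claim fails for this set.

No; for instance {35, 36, 37, 38, 39, 40, 41, 42, 43, 44, 45, 46, 47, 48, 49, 50, 51, 52, 53, 54, 55, 56, 57, 58, 59, 60, 61} is a counterexample.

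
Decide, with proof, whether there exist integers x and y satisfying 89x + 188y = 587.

Since gcd(89, 188) = 1, every integer is an integer combination of 89 and 188.
Dividing repeatedly: 188 = 2·89 + 10, 89 = 8·10 + 9, 10 = 1·9 + 1, 9 = 9·1 + 0.
Unwinding: 1 = 10 − 1·9 = 10 − (89 − 8·10) = −89 + 9·10 = −89 + 9·(188 − 2·89) = 9·188 − 19·89, i.e. 89·(-19) + 188·9 = 1.
Times 587: 89·(-11153) + 188·5283 = 587, so (-11153, 5283) solves it.
Shifting by a multiple of (188, −89) keeps it a solution: x = -11153 + 60·188 = 127, y = 5283 − 60·89 = -57.
Check: 89·127 + 188·(-57) = 11303 − 10716 = 587. ✓

x = 127, y = -57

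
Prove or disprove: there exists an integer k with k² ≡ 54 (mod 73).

k = 28

Take k = 28. Then 28² = 784 = 10·73 + 54, so 28² ≡ 54 (mod 73).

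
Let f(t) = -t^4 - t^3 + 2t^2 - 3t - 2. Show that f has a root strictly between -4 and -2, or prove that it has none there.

f(-4) = -150 and f(-2) = 4, which have opposite signs.
f is continuous everywhere (it is a polynomial), in particular on [-4, -2].
By the Intermediate Value Theorem, f takes the value 0 somewhere in the open interval.

Such a root exists.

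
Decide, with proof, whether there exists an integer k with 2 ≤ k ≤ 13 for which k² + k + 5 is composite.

At k = 13: 13² + 13 + 5 = 187 = 11·17, which is composite.

k = 13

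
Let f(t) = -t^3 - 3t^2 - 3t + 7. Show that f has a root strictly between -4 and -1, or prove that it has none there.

The endpoint values f(-4) = 35 and f(-1) = 8 are both positive. Claim: f(t) > 0 for every t in (-4, -1).
Substitute t = -1 − u, where 0 < u < 3 on the interval. Expanding, f(-1 − u) = u^3 + 8.
All 2 nonzero coefficients of this polynomial in u are positive; hence for u > 0 the value is a sum of positive terms (the constant 8 among them).
So f is strictly positive on (-4, -1); no root exists in the interval.

No.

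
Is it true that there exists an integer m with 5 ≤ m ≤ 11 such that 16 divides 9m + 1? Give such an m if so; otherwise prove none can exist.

For m = 5, 6 the values 46, 55 are not multiples of 16. At m = 7 we get 9·7 + 1 = 64, and 64 = 16·4.

m = 7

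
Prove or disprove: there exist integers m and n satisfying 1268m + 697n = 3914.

m = 677, n = -1226

Since gcd(1268, 697) = 1, every integer is an integer combination of 1268 and 697.
Dividing repeatedly: 1268 = 1·697 + 571, 697 = 1·571 + 126, 571 = 4·126 + 67, 126 = 1·67 + 59, 67 = 1·59 + 8, 59 = 7·8 + 3, 8 = 2·3 + 2, 3 = 1·2 + 1, 2 = 2·1 + 0.
Unwinding: 1 = 3 − 1·2 = 3 − (8 − 2·3) = −8 + 3·3 = −8 + 3·(59 − 7·8) = 3·59 − 22·8 = 3·59 − 22·(67 − 1·59) = −22·67 + 25·59 = −22·67 + 25·(126 − 1·67) = 25·126 − 47·67 = 25·126 − 47·(571 − 4·126) = −47·571 + 213·126 = −47·571 + 213·(697 − 1·571) = 213·697 − 260·571 = 213·697 − 260·(1268 − 1·697) = −260·1268 + 473·697, i.e. 1268·(-260) + 697·473 = 1.
Times 3914: 1268·(-1017640) + 697·1851322 = 3914, so (-1017640, 1851322) solves it.
Adding 1461·697 to m and subtracting 1461·1268 from n gives the tidier solution (677, -1226).
Indeed 1268·677 + 697·(-1226) = 858436 − 854522 = 3914.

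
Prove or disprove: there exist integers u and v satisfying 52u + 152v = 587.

gcd(52, 152) = 4, so every integer of the form 52u + 152v is a multiple of 4.
But 587 is not a multiple of 4 (it leaves remainder 3).
Therefore 52u + 152v = 587 has no solution in integers.

No, no such integers exist.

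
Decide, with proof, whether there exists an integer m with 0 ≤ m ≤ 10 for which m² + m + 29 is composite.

m = 9

At m = 9: 9² + 9 + 29 = 119 = 7·17, which is composite.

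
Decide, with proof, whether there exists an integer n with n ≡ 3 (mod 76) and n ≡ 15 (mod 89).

gcd(76, 89) = 1, so the Chinese Remainder Theorem guarantees exactly one residue class mod 6764 satisfying both.
Write n = 3 + 76t and require 3 + 76t ≡ 15 (mod 89), i.e. 76t ≡ 12 (mod 89).
To invert 76 modulo 89: 89 = 1·76 + 13, 76 = 5·13 + 11, 13 = 1·11 + 2, 11 = 5·2 + 1, 2 = 2·1 + 0, and unwinding, 1 = 11 − 5·2 = 11 − 5·(13 − 1·11) = −5·13 + 6·11 = −5·13 + 6·(76 − 5·13) = 6·76 − 35·13 = 6·76 − 35·(89 − 1·76) = −35·89 + 41·76. Thus 76⁻¹ ≡ 41 (mod 89).
Multiplying by 41: t ≡ 41·12 = 492 ≡ 47 (mod 89).
Taking t = 47 gives n = 3 + 76·47 = 3575.
Indeed 3575 ≡ 3 (mod 76) and 3575 ≡ 15 (mod 89).

n = 3575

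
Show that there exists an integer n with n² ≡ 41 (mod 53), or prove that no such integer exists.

Apply Euler's criterion with the prime 53: 41 is a quadratic residue iff 41^26 ≡ 1 (mod 53), and a non-residue iff it is ≡ −1.
Repeated squaring mod 53: 41^2 = 1681 ≡ 38; 41^4 ≡ 38² = 1444 ≡ 13; 41^8 ≡ 13² = 169 ≡ 10; 41^16 ≡ 10² = 100 ≡ 47.
Since 26 = 16 + 8 + 2, 41^26 ≡ 47 · 10 · 38; multiplying out mod 53: 47·10 = 470 ≡ 46, then 46·38 = 1748 ≡ 52. Thus 41^26 ≡ 52 ≡ −1 (mod 53).
By Euler's criterion 41 is a quadratic non-residue mod 53: no n satisfies n² ≡ 41 (mod 53).

No, no such integer exists.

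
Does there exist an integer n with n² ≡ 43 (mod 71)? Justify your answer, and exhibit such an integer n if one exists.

n = 55

n = 55 works: 55² = 3025, and 3025 − 43 = 2982 = 42·71.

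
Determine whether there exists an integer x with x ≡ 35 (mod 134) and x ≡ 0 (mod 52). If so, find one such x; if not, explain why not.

gcd(134, 52) = 2. If x ≡ 35 (mod 134) and x ≡ 0 (mod 52), then x ≡ 35 (mod 2) and x ≡ 0 (mod 2).
But 35 mod 2 = 1 while 0 mod 2 = 0, a contradiction.
So no integer satisfies both congruences.

There is no such integer.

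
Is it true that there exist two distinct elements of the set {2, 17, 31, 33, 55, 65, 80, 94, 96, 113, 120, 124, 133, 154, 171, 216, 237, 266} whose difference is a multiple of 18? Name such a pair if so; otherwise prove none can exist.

There is no such pair.

Reduce each element modulo 18: 2↦2, 17↦17, 31↦13, 33↦15, 55↦1, 65↦11, 80↦8, 94↦4, 96↦6, 113↦5, 120↦12, 124↦16, 133↦7, 154↦10, 171↦9, 216↦0, 237↦3, 266↦14.
These 18 residues are pairwise different, hence no difference of two elements is divisible by 18.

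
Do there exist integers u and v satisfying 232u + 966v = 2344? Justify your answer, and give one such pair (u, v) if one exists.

u = 160, v = -36

Every value of 232u + 966v is a multiple of gcd(232, 966) = 2; since 2 ∣ 2344, solutions exist.
Dividing through by 2 reduces the equation to 116u + 483v = 1172.
Euclidean algorithm: 483 = 4·116 + 19, 116 = 6·19 + 2, 19 = 9·2 + 1, 2 = 2·1 + 0.
Back-substituting, 1 = 19 − 9·2 = 19 − 9·(116 − 6·19) = −9·116 + 55·19 = −9·116 + 55·(483 − 4·116) = 55·483 − 229·116; that is, 116·(-229) + 483·55 = 1.
Times 1172: 116·(-268388) + 483·64460 = 1172, so (-268388, 64460) solves it.
The general solution is u = -268388 + 483k, v = 64460 − 116k; taking k = 556 gives the smaller pair u = 160, v = -36.
Indeed 232·160 + 966·(-36) = 37120 − 34776 = 2344.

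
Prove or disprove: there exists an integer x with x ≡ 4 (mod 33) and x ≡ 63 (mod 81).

There is no such integer.

Both moduli are multiples of 3 = gcd(33, 81), so any solution would satisfy x ≡ 4 and x ≡ 63 modulo 3 simultaneously.
But 4 mod 3 = 1 while 63 mod 3 = 0, a contradiction.
Hence the system has no solution.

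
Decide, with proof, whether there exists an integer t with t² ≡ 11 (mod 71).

71 is prime, so by Euler's criterion 11 is a square mod 71 iff 11^((71−1)/2) = 11^35 ≡ 1 (mod 71).
Squaring successively (mod 71): 11^2 = 121 ≡ 50; 11^4 ≡ 50² = 2500 ≡ 15; 11^8 ≡ 15² = 225 ≡ 12; 11^16 ≡ 12² = 144 ≡ 2; 11^32 ≡ 2² = 4 ≡ 4.
Since 35 = 32 + 2 + 1, 11^35 ≡ 4 · 50 · 11; multiplying out mod 71: 4·50 = 200 ≡ 58, then 58·11 = 638 ≡ 70. Thus 11^35 ≡ 70 ≡ −1 (mod 71).
The value −1 means 11 is a non-residue modulo 71, so t² ≡ 11 (mod 71) is impossible.

There is no such integer.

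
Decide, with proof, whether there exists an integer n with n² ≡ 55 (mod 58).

The prime 29 divides 58, so n² ≡ 55 (mod 58) would force n² ≡ 55 ≡ 26 (mod 29).
29 is prime, so by Euler's criterion 26 is a square mod 29 iff 26^((29−1)/2) = 26^14 ≡ 1 (mod 29).
Repeated squaring mod 29: 26^2 = 676 ≡ 9; 26^4 ≡ 9² = 81 ≡ 23; 26^8 ≡ 23² = 529 ≡ 7.
Since 14 = 8 + 4 + 2, 26^14 ≡ 7 · 23 · 9; multiplying out mod 29: 7·23 = 161 ≡ 16, then 16·9 = 144 ≡ 28. Thus 26^14 ≡ 28 ≡ −1 (mod 29).
The value −1 means 26 is a non-residue modulo 29, so n² ≡ 26 (mod 29) is impossible.
So 26 is not a square mod 29, and hence 55 is not a square mod 58.

No such integer exists.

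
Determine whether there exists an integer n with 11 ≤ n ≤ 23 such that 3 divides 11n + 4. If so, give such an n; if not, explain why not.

Scanning upward from n = 11 gives 125, 136, none divisible by 3. At n = 13 we get 11·13 + 4 = 147, and 147 = 3·49.

n = 13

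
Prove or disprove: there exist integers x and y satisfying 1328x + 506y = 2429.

No, no such integers exist.

Both 1328 and 506 are divisible by gcd(1328, 506) = 2, hence so is any combination 1328x + 506y.
But 2429 = 2·1214 + 1, so 2 ∤ 2429.
So the equation is unsolvable over ℤ.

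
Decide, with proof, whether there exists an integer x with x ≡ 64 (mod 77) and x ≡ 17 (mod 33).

No, no such integer exists.

gcd(77, 33) = 11. If x ≡ 64 (mod 77) and x ≡ 17 (mod 33), then x ≡ 64 (mod 11) and x ≡ 17 (mod 11).
But 64 mod 11 = 9 while 17 mod 11 = 6, a contradiction.
Therefore no such x exists.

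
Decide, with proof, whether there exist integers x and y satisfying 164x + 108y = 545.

gcd(164, 108) = 4, so every integer of the form 164x + 108y is a multiple of 4.
But 545 = 4·136 + 1, so 4 ∤ 545.
Therefore 164x + 108y = 545 has no solution in integers.

There are no such integers.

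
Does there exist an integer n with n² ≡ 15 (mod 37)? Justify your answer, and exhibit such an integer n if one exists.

There is no such integer.

Apply Euler's criterion with the prime 37: 15 is a quadratic residue iff 15^18 ≡ 1 (mod 37), and a non-residue iff it is ≡ −1.
Squaring successively (mod 37): 15^2 = 225 ≡ 3; 15^4 ≡ 3² = 9 ≡ 9; 15^8 ≡ 9² = 81 ≡ 7; 15^16 ≡ 7² = 49 ≡ 12.
Since 18 = 16 + 2, 15^18 ≡ 12 · 3; multiplying out mod 37: 12·3 = 36 ≡ 36. Thus 15^18 ≡ 36 ≡ −1 (mod 37).
The value −1 means 15 is a non-residue modulo 37, so n² ≡ 15 (mod 37) is impossible.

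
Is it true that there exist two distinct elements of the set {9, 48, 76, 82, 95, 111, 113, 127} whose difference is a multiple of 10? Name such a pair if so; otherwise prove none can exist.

Reduce each element modulo 10: 9↦9, 48↦8, 76↦6, 82↦2, 95↦5, 111↦1, 113↦3, 127↦7.
All 8 residues are distinct, so no two elements differ by a multiple of 10.

No, no such pair exists.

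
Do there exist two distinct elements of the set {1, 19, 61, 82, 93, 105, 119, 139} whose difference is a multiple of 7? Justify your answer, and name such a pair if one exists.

Both 19 and 61 leave remainder 5 on division by 7; their difference 42 = 6·7 is a multiple of 7.

The pair (19, 61) works.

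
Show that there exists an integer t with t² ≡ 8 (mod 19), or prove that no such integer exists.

Squares mod 19 repeat after t = 9 (as (−t)² = t²); for t = 0..9 they are 0, 1, 4, 9, 16, 6, 17, 11, 7, 5.
The set of squares mod 19 is therefore {0, 1, 4, 5, 6, 7, 9, 11, 16, 17}, which does not contain 8.
Hence no integer t has t² ≡ 8 (mod 19).

No such integer exists.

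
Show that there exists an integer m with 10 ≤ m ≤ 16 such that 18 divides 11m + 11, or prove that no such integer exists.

At m = 10, 11·10 + 11 = 121 ≡ 13 (mod 18), and each step in m adds 11, giving residues 13, 6, 17, 10, 3, 14, 7 for m = 10, 11, …, 16.
The residue 0 does not occur, so no m in [10, 16] makes 11m + 11 a multiple of 18.

There is no such integer m in that range.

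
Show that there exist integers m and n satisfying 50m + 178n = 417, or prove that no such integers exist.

Any value of 50m + 178n is a multiple of gcd(50, 178) = 2.
But 417 = 2·208 + 1, so 2 ∤ 417.
So the equation is unsolvable over ℤ.

No such integers exist.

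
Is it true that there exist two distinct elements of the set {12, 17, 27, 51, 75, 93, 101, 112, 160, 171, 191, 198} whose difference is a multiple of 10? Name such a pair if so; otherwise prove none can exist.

Reduce each element mod 10: 12↦2, 17↦7, 27↦7, 51↦1, 75↦5, 93↦3, 101↦1, 112↦2, 160↦0, 171↦1, 191↦1, 198↦8. The residue 2 repeats (at 12 and 112), and 112 − 12 = 100 = 10·10.

12 and 112 are such a pair.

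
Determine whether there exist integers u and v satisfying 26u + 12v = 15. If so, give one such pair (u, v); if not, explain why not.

Both 26 and 12 are divisible by gcd(26, 12) = 2, hence so is any combination 26u + 12v.
But 15 is not a multiple of 2 (it leaves remainder 1).
Hence no integers u, v satisfy the equation.

No, no such integers exist.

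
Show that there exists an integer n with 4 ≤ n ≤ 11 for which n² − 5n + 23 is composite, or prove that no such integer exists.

No, no such integer n in that range exists.

The values for n = 4, 5, …, 11 are 19, 23, 29, 37, 47, 59, 73, 89, and each of these is prime.
So no value in the range makes the expression composite.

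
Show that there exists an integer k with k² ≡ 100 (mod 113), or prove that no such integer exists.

Take k = 10. Then 10² = 100, and since 0 ≤ 100 < 113 this is already reduced: 10² ≡ 100 (mod 113).

k = 10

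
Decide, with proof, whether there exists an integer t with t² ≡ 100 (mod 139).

t = 129 works: 129² = 16641, and 16641 − 100 = 16541 = 119·139.

t = 129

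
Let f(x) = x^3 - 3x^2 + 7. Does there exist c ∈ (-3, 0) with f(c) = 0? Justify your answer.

f(-3) = -47 and f(0) = 7, which have opposite signs.
Since f is a polynomial it is continuous on [-3, 0].
So by the Intermediate Value Theorem there is a c strictly between -3 and 0 with f(c) = 0.

Yes, f has a root in the interval.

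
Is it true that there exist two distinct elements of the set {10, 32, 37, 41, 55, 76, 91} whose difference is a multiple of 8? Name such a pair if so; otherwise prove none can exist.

Two integers differ by a multiple of 8 exactly when they have the same residue mod 8. The residues are 10↦2, 32↦0, 37↦5, 41↦1, 55↦7, 76↦4, 91↦3.
All 7 residues are distinct, so no two elements differ by a multiple of 8.

No, no such pair exists.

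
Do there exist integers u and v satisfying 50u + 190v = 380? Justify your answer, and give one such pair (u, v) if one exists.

Since gcd(50, 190) = 10 and 380 = 10·38, Bézout's identity guarantees a solution.
Dividing through by 10 reduces the equation to 5u + 19v = 38.
Euclidean algorithm: 19 = 3·5 + 4, 5 = 1·4 + 1, 4 = 4·1 + 0.
Unwinding: 1 = 5 − 1·4 = 5 − (19 − 3·5) = −19 + 4·5, i.e. 5·4 + 19·(-1) = 1.
Scaling by 38 gives the particular solution (u, v) = (152, -38).
Shifting by a multiple of (19, −5) keeps it a solution: u = 152 − 8·19 = 0, v = -38 + 8·5 = 2.
Check: 50·0 + 190·2 = 0 + 380 = 380. ✓

u = 0, v = 2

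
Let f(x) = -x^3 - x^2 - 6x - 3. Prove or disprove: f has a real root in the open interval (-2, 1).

f(-2) = 13 and f(1) = -11, which have opposite signs.
f is continuous everywhere (it is a polynomial), in particular on [-2, 1].
By the Intermediate Value Theorem, f takes the value 0 somewhere in the open interval.

Such a root exists.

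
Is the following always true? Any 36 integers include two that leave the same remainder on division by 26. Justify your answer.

Each integer lies in one of the 26 residue classes modulo 26.
With 36 integers and only 26 classes, the pigeonhole principle forces two of them, say a and b, into the same class.
That is, a and b leave the same remainder on division by 26, as claimed.

Yes, this is always true.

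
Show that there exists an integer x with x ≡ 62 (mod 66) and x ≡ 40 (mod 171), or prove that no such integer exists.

No, no such integer exists.

Both moduli are multiples of 3 = gcd(66, 171), so any solution would satisfy x ≡ 62 and x ≡ 40 modulo 3 simultaneously.
But 62 mod 3 = 2 while 40 mod 3 = 1, a contradiction.
Hence the system has no solution.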